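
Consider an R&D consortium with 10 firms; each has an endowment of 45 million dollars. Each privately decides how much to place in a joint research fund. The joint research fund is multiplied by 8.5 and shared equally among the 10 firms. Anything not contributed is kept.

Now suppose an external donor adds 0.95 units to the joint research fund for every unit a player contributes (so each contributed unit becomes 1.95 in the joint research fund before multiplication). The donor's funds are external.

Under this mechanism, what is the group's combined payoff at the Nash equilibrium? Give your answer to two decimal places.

7458.75 million dollars

The effective private return per unit is now 8.5 × 1.95 / 10 = 1.6575 > 1, so every player's dominant strategy flips to full contribution.
So the Nash equilibrium is full contribution by all 10; the group earns 8.5 × 1.95 × 450 = 7458.75.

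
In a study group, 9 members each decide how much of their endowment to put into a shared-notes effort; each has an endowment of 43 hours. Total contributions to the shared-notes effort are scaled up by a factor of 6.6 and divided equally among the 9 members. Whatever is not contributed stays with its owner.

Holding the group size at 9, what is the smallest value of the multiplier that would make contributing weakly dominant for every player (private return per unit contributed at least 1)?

9

A contributed unit returns (multiplier)/9 to its contributor.
This reaches 1 exactly when the multiplier is 9.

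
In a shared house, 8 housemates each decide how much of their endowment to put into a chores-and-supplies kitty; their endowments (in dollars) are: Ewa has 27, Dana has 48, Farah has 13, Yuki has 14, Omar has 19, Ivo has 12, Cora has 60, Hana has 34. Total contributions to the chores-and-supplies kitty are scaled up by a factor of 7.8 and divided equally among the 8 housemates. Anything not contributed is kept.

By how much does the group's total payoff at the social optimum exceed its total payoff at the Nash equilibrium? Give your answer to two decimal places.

The private return per contributed unit is 7.8/8 = 0.9750 < 1 for every player regardless of endowment, so the Nash equilibrium is zero contribution and the group total is Σ E_j = 27 + 48 + 13 + 14 + 19 + 12 + 60 + 34 = 227.
Each contributed unit returns 7.800 to the group, so the social optimum is full contribution by everyone: group total = 7.800 × 227 = 1770.60.
Efficiency loss = (7.800 − 1) × 227 = 1543.60.

1543.60 dollars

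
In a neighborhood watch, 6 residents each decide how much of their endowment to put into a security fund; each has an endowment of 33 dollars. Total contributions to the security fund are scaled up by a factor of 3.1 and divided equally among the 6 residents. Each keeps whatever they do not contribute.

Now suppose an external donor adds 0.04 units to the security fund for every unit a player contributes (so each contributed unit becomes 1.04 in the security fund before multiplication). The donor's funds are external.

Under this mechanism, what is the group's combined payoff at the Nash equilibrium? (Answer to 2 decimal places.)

Even with the mechanism, each unit contributed returns only 3.1 × 1.04 / 6 = 0.5373 per unit of net cost, so contributing nothing is still dominant.
Everyone keeps their endowment and the group total is 6 × 33 = 198.

198.00 dollars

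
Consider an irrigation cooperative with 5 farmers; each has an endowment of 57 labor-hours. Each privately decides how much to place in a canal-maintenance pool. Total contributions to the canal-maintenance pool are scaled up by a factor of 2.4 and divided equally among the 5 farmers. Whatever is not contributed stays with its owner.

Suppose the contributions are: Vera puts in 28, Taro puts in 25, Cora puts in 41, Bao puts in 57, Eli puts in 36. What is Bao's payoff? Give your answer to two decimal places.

89.76 labor-hours

Total contributed: 28 + 25 + 41 + 57 + 36 = 187.
Each receives 2.4 × 187 / 5 = 89.76 from the canal-maintenance pool.
Bao keeps 57 − 57 = 0, so Bao's payoff is 0 + 89.76 = 89.76.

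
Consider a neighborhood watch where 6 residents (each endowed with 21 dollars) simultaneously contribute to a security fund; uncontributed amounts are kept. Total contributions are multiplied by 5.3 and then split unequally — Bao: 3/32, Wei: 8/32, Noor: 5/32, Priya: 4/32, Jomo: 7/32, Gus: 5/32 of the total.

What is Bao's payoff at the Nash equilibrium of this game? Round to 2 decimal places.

41.87 dollars

For player j, contributing a unit is worthwhile iff 5.3 × (j's share) ≥ 1, i.e. iff j's share is at least 0.1887.
The shares above 0.1887 belong to Wei and Jomo, contributing 21 each; the remaining 4 contribute 0. Total contributed: 42.
Bao keeps 21 and receives 5.3 × 42 × 3/32 = 20.87 from the security fund, for a payoff of 41.87.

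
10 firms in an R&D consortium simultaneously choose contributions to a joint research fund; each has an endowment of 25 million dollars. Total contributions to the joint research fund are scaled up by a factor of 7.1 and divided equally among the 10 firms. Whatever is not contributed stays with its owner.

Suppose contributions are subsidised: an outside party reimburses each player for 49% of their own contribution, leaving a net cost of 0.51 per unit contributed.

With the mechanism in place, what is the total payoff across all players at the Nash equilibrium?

Under the mechanism each unit contributed yields (7.1/10) / 0.51 = 1.3922 back to its contributor per unit of net cost, which exceeds 1, making full contribution the dominant choice for everyone.
At the Nash equilibrium everyone contributes 25. Group total payoff = 10 × (25 × 0.49 + 7.1 × 25) = 1897.50.

1897.50 million dollars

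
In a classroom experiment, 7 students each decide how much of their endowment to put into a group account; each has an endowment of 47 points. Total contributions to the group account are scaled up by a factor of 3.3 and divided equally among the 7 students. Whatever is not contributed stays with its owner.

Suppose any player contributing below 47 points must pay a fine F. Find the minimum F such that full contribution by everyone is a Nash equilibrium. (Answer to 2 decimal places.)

24.84 points

Given the others contribute fully, the best deviation is to contribute 0 (any partial contribution still incurs the fine and gives up units whose private return 0.4714 is below 1).
Deviating from 47 to 0 saves 47 points but forfeits the deviator's share of the drop in the group account: 3.3/7 × 47 = 22.16.
So the deviation gain is 47 − 22.16 = 24.84, and the fine must be at least 24.84 points to wipe it out.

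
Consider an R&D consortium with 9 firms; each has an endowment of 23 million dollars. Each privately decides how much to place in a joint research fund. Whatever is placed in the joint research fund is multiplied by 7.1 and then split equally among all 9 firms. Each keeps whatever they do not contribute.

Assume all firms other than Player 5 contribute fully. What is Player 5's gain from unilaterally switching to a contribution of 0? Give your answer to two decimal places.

Switching from a contribution of 23 to 0 lets Player 5 keep an extra 23 million dollars, but lowers the joint research fund by 23, which costs Player 5 their own share of that drop: 7.1/9 × 23 = 18.14.
Net gain = 23 − 18.14 = 4.86. The private return per contributed unit (0.7889) is below 1, so free-riding is indeed the best response regardless of what the others do.

4.86 million dollars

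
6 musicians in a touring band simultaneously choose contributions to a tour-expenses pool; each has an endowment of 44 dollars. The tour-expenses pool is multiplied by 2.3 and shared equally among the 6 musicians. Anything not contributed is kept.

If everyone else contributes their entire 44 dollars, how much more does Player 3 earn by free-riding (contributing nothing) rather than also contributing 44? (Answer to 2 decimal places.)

27.13 dollars

Switching from a contribution of 44 to 0 lets Player 3 keep an extra 44 dollars, but lowers the tour-expenses pool by 44, which costs Player 3 their own share of that drop: 2.3/6 × 44 = 16.87.
Net gain = 44 − 16.87 = 27.13. The private return per contributed unit (0.3833) is below 1, so free-riding is indeed the best response regardless of what the others do.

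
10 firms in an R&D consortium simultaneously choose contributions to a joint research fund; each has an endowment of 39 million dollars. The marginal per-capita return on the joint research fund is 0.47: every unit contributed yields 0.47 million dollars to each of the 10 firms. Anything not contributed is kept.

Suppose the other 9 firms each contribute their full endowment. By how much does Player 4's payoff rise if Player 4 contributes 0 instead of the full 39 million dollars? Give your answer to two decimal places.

Switching from a contribution of 39 to 0 lets Player 4 keep an extra 39 million dollars, but lowers the joint research fund by 39, which costs Player 4 their own share of that drop: 0.47 × 39 = 18.33.
Net gain = 39 − 18.33 = 20.67. The private return per contributed unit (0.47) is below 1, so free-riding is indeed the best response regardless of what the others do.

20.67 million dollars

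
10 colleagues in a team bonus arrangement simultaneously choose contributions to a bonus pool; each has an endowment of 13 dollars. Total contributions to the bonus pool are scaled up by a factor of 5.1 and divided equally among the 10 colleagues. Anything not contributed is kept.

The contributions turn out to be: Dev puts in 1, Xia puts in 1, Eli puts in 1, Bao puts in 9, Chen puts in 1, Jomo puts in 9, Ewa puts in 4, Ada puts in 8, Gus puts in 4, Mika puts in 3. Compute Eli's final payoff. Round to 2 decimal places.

32.91 dollars

Total contributed: 1 + 1 + 1 + 9 + 1 + 9 + 4 + 8 + 4 + 3 = 41.
Each receives 5.1 × 41 / 10 = 20.91 from the bonus pool.
Eli keeps 13 − 1 = 12, so Eli's payoff is 12 + 20.91 = 32.91.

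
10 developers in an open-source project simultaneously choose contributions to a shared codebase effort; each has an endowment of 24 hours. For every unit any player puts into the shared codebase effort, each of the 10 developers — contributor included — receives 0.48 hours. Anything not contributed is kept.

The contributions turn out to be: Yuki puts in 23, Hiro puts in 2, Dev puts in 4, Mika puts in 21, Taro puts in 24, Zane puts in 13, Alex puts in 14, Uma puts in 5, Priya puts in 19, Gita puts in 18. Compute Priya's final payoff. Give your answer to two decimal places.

73.64 hours

Total contributed: 23 + 2 + 4 + 21 + 24 + 13 + 14 + 5 + 19 + 18 = 143.
Each receives 0.48 × 143 = 68.64 from the shared codebase effort.
Priya keeps 24 − 19 = 5, so Priya's payoff is 5 + 68.64 = 73.64.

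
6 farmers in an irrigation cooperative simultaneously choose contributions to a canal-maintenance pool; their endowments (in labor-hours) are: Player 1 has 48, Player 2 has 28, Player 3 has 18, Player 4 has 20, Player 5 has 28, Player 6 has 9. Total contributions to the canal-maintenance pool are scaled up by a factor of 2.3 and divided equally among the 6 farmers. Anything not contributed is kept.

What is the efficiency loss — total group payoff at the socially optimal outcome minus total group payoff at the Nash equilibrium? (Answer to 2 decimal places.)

The private return per contributed unit is 2.3/6 = 0.3833 < 1 for every player regardless of endowment, so the Nash equilibrium is zero contribution and the group total is Σ E_j = 48 + 28 + 18 + 20 + 28 + 9 = 151.
Each contributed unit returns 2.300 to the group, so the social optimum is full contribution by everyone: group total = 2.300 × 151 = 347.30.
Efficiency loss = (2.300 − 1) × 151 = 196.30.

196.30 labor-hours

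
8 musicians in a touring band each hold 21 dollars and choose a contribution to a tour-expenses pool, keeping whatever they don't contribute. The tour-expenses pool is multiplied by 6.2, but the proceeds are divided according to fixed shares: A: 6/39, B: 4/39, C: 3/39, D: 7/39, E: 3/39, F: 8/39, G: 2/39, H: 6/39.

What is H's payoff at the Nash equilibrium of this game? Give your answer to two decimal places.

For player j, contributing a unit is worthwhile iff 6.2 × (j's share) ≥ 1, i.e. iff j's share is at least 0.1613.
D and F are above the threshold, contributing 21 each; the remaining 6 contribute 0. Total contributed: 42.
H keeps 21 and receives 6.2 × 42 × 6/39 = 40.06 from the tour-expenses pool, for a payoff of 61.06.

61.06 dollars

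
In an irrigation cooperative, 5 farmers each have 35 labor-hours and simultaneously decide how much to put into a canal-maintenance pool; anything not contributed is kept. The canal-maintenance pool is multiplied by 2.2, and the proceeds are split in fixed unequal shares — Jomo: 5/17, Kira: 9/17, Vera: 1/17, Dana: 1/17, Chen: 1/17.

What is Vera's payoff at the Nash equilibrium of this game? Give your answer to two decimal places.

39.53 labor-hours

For player j, contributing a unit is worthwhile iff 2.2 × (j's share) ≥ 1, i.e. iff j's share is at least 0.4545.
The only share above 0.4545 is Kira's 9/17, contributing 35; the remaining 4 contribute 0. Total contributed: 35.
Vera keeps 35 and receives 2.2 × 35 × 1/17 = 4.53 from the canal-maintenance pool, for a payoff of 39.53.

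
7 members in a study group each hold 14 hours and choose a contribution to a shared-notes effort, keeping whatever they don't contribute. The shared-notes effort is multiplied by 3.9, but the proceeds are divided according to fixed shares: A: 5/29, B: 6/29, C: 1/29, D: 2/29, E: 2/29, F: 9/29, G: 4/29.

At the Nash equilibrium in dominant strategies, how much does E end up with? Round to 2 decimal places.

A player with share s gets back 3.9·s per unit contributed, so full contribution is dominant for anyone with s > 1/3.9 = 0.2564 and zero contribution is dominant for anyone below.
The only share above 0.2564 is F's 9/29, contributing 14; the remaining 6 contribute 0. Total contributed: 14.
E keeps 14 and receives 3.9 × 14 × 2/29 = 3.77 from the shared-notes effort, for a payoff of 17.77.

17.77 hours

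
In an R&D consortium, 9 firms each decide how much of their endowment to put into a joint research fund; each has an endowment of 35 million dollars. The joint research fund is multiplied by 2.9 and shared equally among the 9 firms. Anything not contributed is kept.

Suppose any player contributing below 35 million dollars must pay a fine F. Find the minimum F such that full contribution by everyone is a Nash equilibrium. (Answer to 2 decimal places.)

23.72 million dollars

Given the others contribute fully, the best deviation is to contribute 0 (any partial contribution still incurs the fine and gives up units whose private return 0.3222 is below 1).
Deviating from 35 to 0 saves 35 million dollars but forfeits the deviator's share of the drop in the joint research fund: 2.9/9 × 35 = 11.28.
So the deviation gain is 35 − 11.28 = 23.72, and the fine must be at least 23.72 million dollars to wipe it out.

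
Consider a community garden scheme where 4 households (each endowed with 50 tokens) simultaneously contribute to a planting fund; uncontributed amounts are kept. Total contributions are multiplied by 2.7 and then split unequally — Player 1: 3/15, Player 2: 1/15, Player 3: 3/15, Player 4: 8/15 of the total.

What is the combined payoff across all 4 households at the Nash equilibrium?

For player j, contributing a unit is worthwhile iff 2.7 × (j's share) ≥ 1, i.e. iff j's share is at least 0.3704.
The only share above 0.3704 is Player 4's 8/15, contributing 50; the remaining 3 contribute 0. Total contributed: 50.
The planting fund pays out 2.7 × 50 = 135.00 in total (split across the unequal shares, but the aggregate is all that matters for the group sum).
The 3 free-riders keep 50 each, adding 150. Group total = 150 + 135.00 = 285.00.

285.00 tokens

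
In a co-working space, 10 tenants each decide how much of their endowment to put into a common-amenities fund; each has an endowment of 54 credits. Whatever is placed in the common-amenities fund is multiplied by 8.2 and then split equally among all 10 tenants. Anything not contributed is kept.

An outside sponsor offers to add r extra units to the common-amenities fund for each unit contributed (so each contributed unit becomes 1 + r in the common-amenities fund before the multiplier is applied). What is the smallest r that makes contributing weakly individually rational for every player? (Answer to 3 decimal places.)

0.220

With matching at rate r, one contributed unit becomes (1 + r) in the common-amenities fund and returns 8.2 × (1 + r) / 10 to the contributor.
Setting this equal to 1: 1 + r = 10/8.2 = 1.2195.
So the minimum matching rate is r = 1.2195 − 1 = 0.220.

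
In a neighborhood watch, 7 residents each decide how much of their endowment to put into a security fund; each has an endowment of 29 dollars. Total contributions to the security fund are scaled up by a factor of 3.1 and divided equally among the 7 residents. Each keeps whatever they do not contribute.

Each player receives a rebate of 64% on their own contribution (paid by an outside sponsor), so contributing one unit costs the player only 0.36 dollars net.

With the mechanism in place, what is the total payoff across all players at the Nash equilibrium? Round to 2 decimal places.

759.22 dollars

Under the mechanism each unit contributed yields (3.1/7) / 0.36 = 1.2302 back to its contributor per unit of net cost, which exceeds 1, making full contribution the dominant choice for everyone.
So the Nash equilibrium is full contribution by all 7; the group earns 7 × (29 × 0.64 + 3.1 × 29) = 759.22.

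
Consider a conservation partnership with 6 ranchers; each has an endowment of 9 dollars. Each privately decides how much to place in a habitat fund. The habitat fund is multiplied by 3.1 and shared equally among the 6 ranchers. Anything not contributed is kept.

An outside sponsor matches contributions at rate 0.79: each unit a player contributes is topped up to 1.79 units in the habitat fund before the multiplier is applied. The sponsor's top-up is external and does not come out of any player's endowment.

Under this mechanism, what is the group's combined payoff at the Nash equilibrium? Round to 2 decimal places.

The effective private return is 3.1 × 1.79 / 6 = 0.9248, which is still under 1, so the mechanism doesn't change anyone's dominant strategy: zero contribution.
Everyone keeps their endowment and the group total is 6 × 9 = 54.

54.00 dollars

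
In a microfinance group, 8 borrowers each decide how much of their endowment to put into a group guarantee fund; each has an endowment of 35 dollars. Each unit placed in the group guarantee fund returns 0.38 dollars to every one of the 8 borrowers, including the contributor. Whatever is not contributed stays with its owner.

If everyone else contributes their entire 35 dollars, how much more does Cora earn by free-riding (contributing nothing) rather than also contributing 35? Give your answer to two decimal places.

21.70 dollars

Switching from a contribution of 35 to 0 lets Cora keep an extra 35 dollars, but lowers the group guarantee fund by 35, which costs Cora their own share of that drop: 0.38 × 35 = 13.30.
Net gain = 35 − 13.30 = 21.70. The private return per contributed unit (0.38) is below 1, so free-riding is indeed the best response regardless of what the others do.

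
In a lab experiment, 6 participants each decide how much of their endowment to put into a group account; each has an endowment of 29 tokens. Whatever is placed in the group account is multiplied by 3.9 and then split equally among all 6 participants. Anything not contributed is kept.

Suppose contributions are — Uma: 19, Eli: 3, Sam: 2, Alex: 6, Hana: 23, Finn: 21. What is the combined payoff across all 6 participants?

388.60 tokens

Total contributed: 19 + 3 + 2 + 6 + 23 + 21 = 74; total kept: 6 × 29 − 74 = 100.
The group account pays out 3.9 × 74 = 288.60 in aggregate.
Group total = 100 + 288.60 = 388.60.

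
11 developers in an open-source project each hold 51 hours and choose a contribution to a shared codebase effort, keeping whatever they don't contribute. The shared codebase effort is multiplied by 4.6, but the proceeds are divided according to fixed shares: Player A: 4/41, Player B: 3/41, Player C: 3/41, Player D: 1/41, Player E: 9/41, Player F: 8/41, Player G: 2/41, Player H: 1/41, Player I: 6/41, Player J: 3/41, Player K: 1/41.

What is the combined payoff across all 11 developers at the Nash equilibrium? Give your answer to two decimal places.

For player j, contributing a unit is worthwhile iff 4.6 × (j's share) ≥ 1, i.e. iff j's share is at least 0.2174.
Only Player E (9/41) clears that bar, contributing 51; the remaining 10 contribute 0. Total contributed: 51.
The shared codebase effort pays out 4.6 × 51 = 234.60 in total (split across the unequal shares, but the aggregate is all that matters for the group sum).
The 10 free-riders keep 51 each, adding 510. Group total = 510 + 234.60 = 744.60.

744.60 hours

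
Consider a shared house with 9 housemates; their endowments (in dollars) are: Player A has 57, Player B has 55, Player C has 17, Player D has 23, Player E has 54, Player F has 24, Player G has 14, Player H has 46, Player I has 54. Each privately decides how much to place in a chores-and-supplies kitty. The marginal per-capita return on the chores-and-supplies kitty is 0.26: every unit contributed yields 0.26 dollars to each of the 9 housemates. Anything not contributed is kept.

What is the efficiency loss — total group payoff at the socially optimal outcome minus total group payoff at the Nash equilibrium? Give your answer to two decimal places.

The private return per contributed unit is 0.26 < 1 for everyone, so the Nash equilibrium is zero contribution and the group total is Σ E_j = 57 + 55 + 17 + 23 + 54 + 24 + 14 + 46 + 54 = 344.
Each contributed unit returns 2.340 to the group, so the social optimum is full contribution by everyone: group total = 2.340 × 344 = 804.96.
Efficiency loss = (2.340 − 1) × 344 = 460.96.

460.96 dollars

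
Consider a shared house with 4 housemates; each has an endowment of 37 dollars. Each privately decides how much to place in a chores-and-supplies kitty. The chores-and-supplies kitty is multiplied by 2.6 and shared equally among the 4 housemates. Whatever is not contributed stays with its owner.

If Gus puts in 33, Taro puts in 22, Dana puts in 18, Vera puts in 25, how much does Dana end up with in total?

82.70 dollars

Total contributed: 33 + 22 + 18 + 25 = 98.
Each receives 2.6 × 98 / 4 = 63.70 from the chores-and-supplies kitty.
Dana keeps 37 − 18 = 19, so Dana's payoff is 19 + 63.70 = 82.70.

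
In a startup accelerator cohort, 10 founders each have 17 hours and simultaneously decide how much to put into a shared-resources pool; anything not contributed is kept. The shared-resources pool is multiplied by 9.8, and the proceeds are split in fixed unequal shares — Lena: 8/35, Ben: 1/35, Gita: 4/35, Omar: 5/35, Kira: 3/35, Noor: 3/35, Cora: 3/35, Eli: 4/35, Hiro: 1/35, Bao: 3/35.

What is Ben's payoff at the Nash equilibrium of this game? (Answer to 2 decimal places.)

36.04 hours

Player j's private return per contributed unit is 9.8 × (j's share). Contributing is weakly dominant for j when that share is at least 1/9.8 = 0.1020, and contributing 0 is dominant otherwise.
Lena, Gita, Omar and Eli are above the threshold, contributing 17 each; the remaining 6 contribute 0. Total contributed: 68.
Ben keeps 17 and receives 9.8 × 68 × 1/35 = 19.04 from the shared-resources pool, for a payoff of 36.04.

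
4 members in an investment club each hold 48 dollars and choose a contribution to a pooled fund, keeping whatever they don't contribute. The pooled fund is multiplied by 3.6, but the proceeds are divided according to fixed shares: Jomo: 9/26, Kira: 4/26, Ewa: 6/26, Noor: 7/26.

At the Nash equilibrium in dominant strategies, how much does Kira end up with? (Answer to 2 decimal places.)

74.58 dollars

A player with share s gets back 3.6·s per unit contributed, so full contribution is dominant for anyone with s > 1/3.6 = 0.2778 and zero contribution is dominant for anyone below.
Only Jomo (9/26) clears that bar, contributing 48; the remaining 3 contribute 0. Total contributed: 48.
Kira keeps 48 and receives 3.6 × 48 × 4/26 = 26.58 from the pooled fund, for a payoff of 74.58.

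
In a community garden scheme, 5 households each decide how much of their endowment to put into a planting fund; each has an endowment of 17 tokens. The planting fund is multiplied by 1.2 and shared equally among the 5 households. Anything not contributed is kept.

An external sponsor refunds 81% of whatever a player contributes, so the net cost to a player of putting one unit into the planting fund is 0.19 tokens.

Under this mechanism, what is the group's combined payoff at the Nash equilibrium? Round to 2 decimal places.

170.85 tokens

Under the mechanism each unit contributed yields (1.2/5) / 0.19 = 1.2632 back to its contributor per unit of net cost, which exceeds 1, making full contribution the dominant choice for everyone.
At the Nash equilibrium everyone contributes 17. Group total payoff = 5 × (17 × 0.81 + 1.2 × 17) = 170.85.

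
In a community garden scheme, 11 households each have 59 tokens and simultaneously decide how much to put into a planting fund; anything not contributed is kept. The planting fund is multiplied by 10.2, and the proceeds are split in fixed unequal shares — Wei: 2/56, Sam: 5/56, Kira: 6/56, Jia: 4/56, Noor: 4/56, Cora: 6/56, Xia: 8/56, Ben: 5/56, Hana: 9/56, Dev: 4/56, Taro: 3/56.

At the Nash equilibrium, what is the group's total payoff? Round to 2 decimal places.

2820.20 tokens

Player j's private return per contributed unit is 10.2 × (j's share). Contributing is weakly dominant for j when that share is at least 1/10.2 = 0.0980, and contributing 0 is dominant otherwise.
The shares above 0.0980 belong to Kira, Cora, Xia and Hana, contributing 59 each; the remaining 7 contribute 0. Total contributed: 236.
The planting fund pays out 10.2 × 236 = 2407.20 in total (split across the unequal shares, but the aggregate is all that matters for the group sum).
The 7 free-riders keep 59 each, adding 413. Group total = 413 + 2407.20 = 2820.20.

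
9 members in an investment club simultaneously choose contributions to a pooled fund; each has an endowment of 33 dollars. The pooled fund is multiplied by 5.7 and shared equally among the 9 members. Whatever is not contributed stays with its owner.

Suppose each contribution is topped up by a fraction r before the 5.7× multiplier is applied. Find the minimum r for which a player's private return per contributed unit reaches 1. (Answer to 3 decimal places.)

0.579

With matching at rate r, one contributed unit becomes (1 + r) in the pooled fund and returns 5.7 × (1 + r) / 9 to the contributor.
Setting this equal to 1: 1 + r = 9/5.7 = 1.5789.
So the minimum matching rate is r = 1.5789 − 1 = 0.579.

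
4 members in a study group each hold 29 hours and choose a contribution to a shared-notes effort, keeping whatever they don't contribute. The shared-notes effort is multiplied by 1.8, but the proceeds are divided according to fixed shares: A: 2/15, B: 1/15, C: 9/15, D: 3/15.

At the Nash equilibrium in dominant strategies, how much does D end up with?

39.44 hours

A player with share s gets back 1.8·s per unit contributed, so full contribution is dominant for anyone with s > 1/1.8 = 0.5556 and zero contribution is dominant for anyone below.
The only share above 0.5556 is C's 9/15, contributing 29; the remaining 3 contribute 0. Total contributed: 29.
D keeps 29 and receives 1.8 × 29 × 3/15 = 10.44 from the shared-notes effort, for a payoff of 39.44.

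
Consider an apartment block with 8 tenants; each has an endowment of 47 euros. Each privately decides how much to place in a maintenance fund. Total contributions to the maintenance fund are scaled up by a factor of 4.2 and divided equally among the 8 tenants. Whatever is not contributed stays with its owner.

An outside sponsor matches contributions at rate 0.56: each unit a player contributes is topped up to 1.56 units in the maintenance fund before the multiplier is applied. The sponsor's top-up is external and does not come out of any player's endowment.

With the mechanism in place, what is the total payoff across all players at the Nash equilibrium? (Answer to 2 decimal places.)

376.00 euros

Even with the mechanism, each unit contributed returns only 4.2 × 1.56 / 8 = 0.8190 per unit of net cost, so contributing nothing is still dominant.
At the Nash equilibrium no one contributes; group total payoff = 8 × 47 = 376.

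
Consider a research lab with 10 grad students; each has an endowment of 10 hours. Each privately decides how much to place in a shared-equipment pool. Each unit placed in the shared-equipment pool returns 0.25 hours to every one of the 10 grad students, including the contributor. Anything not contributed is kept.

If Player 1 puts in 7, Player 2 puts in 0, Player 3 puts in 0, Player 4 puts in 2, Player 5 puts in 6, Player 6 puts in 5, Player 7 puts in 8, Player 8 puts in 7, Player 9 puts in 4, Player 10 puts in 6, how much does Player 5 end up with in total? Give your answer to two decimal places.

15.25 hours

Total contributed: 7 + 0 + 0 + 2 + 6 + 5 + 8 + 7 + 4 + 6 = 45.
Each receives 0.25 × 45 = 11.25 from the shared-equipment pool.
Player 5 keeps 10 − 6 = 4, so Player 5's payoff is 4 + 11.25 = 15.25.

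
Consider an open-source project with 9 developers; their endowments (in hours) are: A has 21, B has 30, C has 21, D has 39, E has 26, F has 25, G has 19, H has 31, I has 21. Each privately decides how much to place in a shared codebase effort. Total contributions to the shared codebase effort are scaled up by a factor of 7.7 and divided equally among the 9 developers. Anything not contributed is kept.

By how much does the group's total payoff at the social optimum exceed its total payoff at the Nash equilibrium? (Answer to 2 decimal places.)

1561.10 hours

The private return per contributed unit is 7.7/9 = 0.8556 < 1 for every player regardless of endowment, so the Nash equilibrium is zero contribution and the group total is Σ E_j = 21 + 30 + 21 + 39 + 26 + 25 + 19 + 31 + 21 = 233.
Each contributed unit returns 7.700 to the group, so the social optimum is full contribution by everyone: group total = 7.700 × 233 = 1794.10.
Efficiency loss = (7.700 − 1) × 233 = 1561.10.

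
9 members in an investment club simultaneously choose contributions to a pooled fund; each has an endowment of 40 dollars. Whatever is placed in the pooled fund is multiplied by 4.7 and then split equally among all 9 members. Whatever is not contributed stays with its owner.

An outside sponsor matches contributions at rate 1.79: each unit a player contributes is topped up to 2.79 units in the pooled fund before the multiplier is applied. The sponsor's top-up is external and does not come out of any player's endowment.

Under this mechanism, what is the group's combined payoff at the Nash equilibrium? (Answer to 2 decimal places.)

The effective private return per unit is now 4.7 × 2.79 / 9 = 1.4570 > 1, so every player's dominant strategy flips to full contribution.
So the Nash equilibrium is full contribution by all 9; the group earns 4.7 × 2.79 × 360 = 4720.68.

4720.68 dollars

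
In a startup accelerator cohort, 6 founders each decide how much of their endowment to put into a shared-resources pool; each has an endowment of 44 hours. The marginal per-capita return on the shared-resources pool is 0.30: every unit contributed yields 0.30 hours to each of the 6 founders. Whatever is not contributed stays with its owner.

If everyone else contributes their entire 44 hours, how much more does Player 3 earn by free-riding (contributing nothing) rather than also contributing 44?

30.80 hours

Switching from a contribution of 44 to 0 lets Player 3 keep an extra 44 hours, but lowers the shared-resources pool by 44, which costs Player 3 their own share of that drop: 0.30 × 44 = 13.20.
Net gain = 44 − 13.20 = 30.80. The private return per contributed unit (0.30) is below 1, so free-riding is indeed the best response regardless of what the others do.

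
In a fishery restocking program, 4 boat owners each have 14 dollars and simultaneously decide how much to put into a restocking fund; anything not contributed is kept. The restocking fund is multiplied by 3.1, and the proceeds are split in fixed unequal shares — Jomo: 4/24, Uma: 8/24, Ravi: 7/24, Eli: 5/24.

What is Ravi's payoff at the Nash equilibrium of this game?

Player j's private return per contributed unit is 3.1 × (j's share). Contributing is weakly dominant for j when that share is at least 1/3.1 = 0.3226, and contributing 0 is dominant otherwise.
Only Uma (8/24) clears that bar, contributing 14; the remaining 3 contribute 0. Total contributed: 14.
Ravi keeps 14 and receives 3.1 × 14 × 7/24 = 12.66 from the restocking fund, for a payoff of 26.66.

26.66 dollars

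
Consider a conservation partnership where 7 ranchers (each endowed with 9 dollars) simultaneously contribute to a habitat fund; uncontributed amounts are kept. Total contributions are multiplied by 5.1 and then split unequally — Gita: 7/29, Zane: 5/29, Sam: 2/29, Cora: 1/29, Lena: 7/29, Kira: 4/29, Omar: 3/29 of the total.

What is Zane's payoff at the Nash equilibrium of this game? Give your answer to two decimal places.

Each unit j contributes comes back to j as 5.1 × (j's share), so j prefers to contribute only if that share exceeds 1/5.1 = 0.1961; otherwise keeping the unit dominates.
Gita and Lena clear that bar, contributing 9 each; the remaining 5 contribute 0. Total contributed: 18.
Zane keeps 9 and receives 5.1 × 18 × 5/29 = 15.83 from the habitat fund, for a payoff of 24.83.

24.83 dollars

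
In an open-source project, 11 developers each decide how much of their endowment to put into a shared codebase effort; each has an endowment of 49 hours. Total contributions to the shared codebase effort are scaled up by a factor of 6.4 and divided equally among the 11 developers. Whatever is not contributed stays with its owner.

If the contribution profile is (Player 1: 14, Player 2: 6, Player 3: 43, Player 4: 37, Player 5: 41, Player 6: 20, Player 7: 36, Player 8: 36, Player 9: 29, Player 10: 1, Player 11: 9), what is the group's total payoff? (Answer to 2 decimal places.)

Total contributed: 14 + 6 + 43 + 37 + 41 + 20 + 36 + 36 + 29 + 1 + 9 = 272; total kept: 11 × 49 − 272 = 267.
The shared codebase effort pays out 6.4 × 272 = 1740.80 in aggregate.
Group total = 267 + 1740.80 = 2007.80.

2007.80 hours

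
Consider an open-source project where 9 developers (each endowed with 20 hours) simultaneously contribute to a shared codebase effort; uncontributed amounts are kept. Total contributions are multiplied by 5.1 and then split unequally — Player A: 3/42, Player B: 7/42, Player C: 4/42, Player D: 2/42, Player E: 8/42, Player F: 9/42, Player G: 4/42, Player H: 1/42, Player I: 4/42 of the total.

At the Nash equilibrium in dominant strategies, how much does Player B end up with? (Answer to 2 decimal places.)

37.00 hours

For player j, contributing a unit is worthwhile iff 5.1 × (j's share) ≥ 1, i.e. iff j's share is at least 0.1961.
Player F alone (share 9/42) is above the threshold, contributing 20; the remaining 8 contribute 0. Total contributed: 20.
Player B keeps 20 and receives 5.1 × 20 × 7/42 = 17.00 from the shared codebase effort, for a payoff of 37.00.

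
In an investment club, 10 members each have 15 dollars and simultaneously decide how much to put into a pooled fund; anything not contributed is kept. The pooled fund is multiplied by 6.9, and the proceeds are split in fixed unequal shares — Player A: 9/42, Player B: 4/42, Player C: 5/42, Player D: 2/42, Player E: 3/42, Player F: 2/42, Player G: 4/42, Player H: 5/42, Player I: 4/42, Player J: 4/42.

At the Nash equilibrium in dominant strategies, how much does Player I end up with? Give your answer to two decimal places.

Player j's private return per contributed unit is 6.9 × (j's share). Contributing is weakly dominant for j when that share is at least 1/6.9 = 0.1449, and contributing 0 is dominant otherwise.
The only share above 0.1449 is Player A's 9/42, contributing 15; the remaining 9 contribute 0. Total contributed: 15.
Player I keeps 15 and receives 6.9 × 15 × 4/42 = 9.86 from the pooled fund, for a payoff of 24.86.

24.86 dollars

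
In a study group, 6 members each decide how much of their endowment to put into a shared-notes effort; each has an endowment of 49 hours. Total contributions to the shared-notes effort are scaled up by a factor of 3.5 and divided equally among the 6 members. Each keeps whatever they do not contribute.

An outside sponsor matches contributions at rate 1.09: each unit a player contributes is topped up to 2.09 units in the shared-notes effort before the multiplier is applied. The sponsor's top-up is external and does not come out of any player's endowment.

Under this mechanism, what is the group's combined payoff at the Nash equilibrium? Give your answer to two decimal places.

Under the mechanism each unit contributed yields 3.5 × 2.09 / 6 = 1.2192 back to its contributor per unit of net cost, which exceeds 1, making full contribution the dominant choice for everyone.
So the Nash equilibrium is full contribution by all 6; the group earns 3.5 × 2.09 × 294 = 2150.61.

2150.61 hours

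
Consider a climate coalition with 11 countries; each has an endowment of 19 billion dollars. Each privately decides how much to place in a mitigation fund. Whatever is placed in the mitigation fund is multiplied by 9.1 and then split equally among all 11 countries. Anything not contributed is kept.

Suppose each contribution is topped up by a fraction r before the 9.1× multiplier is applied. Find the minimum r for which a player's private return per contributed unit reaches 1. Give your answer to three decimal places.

0.209

With matching at rate r, one contributed unit becomes (1 + r) in the mitigation fund and returns 9.1 × (1 + r) / 11 to the contributor.
Setting this equal to 1: 1 + r = 11/9.1 = 1.2088.
So the minimum matching rate is r = 1.2088 − 1 = 0.209.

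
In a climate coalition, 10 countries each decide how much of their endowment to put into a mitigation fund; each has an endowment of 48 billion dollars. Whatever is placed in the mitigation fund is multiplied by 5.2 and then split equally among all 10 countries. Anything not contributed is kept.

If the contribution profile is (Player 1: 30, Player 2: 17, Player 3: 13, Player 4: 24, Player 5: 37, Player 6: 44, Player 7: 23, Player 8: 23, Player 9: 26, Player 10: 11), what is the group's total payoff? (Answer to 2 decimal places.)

1521.60 billion dollars

Total contributed: 30 + 17 + 13 + 24 + 37 + 44 + 23 + 23 + 26 + 11 = 248; total kept: 10 × 48 − 248 = 232.
The mitigation fund pays out 5.2 × 248 = 1289.60 in aggregate.
Group total = 232 + 1289.60 = 1521.60.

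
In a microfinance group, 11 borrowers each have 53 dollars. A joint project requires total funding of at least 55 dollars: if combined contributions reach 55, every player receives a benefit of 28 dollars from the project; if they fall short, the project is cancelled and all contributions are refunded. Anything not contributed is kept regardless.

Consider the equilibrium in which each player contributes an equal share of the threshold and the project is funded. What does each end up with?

Equal share of the threshold: 55/11 = 5.
At this profile no one gains by cutting their contribution: any cut drops the total below 55, the project is cancelled, contributions are refunded, and the deviator ends with 53, which is less than 53 − 5 + 28 = 76. Contributing more than 5 just wastes the excess. So contributing exactly 5 is a best response.
Each player's payoff: 53 − 5 + 28 = 76.

76 dollars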